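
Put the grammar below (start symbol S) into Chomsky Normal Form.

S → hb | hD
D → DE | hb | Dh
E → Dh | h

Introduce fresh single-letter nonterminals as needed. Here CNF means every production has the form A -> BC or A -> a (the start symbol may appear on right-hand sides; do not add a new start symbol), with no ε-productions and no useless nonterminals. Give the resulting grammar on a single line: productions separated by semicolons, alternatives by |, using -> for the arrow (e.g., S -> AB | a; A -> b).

No ε-productions.
No unit productions to eliminate.
TERM: introduce B -> b, A -> h and substitute in every rule of length ≥2.

S -> AB | AD; A -> h; B -> b; D -> AB | DA | DE; E -> h | DA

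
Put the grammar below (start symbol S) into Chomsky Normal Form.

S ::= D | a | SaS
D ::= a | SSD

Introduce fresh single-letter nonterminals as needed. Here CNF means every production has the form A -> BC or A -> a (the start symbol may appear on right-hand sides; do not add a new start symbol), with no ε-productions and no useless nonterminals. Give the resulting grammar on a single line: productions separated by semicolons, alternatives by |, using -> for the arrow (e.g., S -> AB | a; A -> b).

No ε-productions.
After unit-elimination: S -> a | SSD | SaS; D -> a | SSD.
TERM: introduce A -> a and substitute in every rule of length ≥2.
BIN: D -> SSD becomes D -> SB, B -> SD; S -> SAS becomes S -> SC, C -> AS; S -> SSD becomes S -> SE, E -> SD.

S -> a | SC | SE; A -> a; B -> SD; C -> AS; D -> a | SB; E -> SD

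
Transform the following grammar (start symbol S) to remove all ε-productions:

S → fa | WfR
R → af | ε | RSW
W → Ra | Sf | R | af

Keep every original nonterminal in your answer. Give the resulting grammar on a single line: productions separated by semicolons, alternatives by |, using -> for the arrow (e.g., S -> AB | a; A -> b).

Nullable set: {R, W}.
S -> WfR: W, R nullable, giving Wf | WfR | f | fR.
Drop R -> ε.
R -> RSW: R, W nullable, giving RS | RSW | S | SW.
W -> R: R nullable, giving R.
W -> Ra: R nullable, giving Ra | a.
Unchanged (no nullable symbols): S -> fa; R -> af; W -> Sf; W -> af.

S -> f | Wf | fR | fa | WfR; R -> S | RS | SW | af | RSW; W -> R | a | Ra | Sf | af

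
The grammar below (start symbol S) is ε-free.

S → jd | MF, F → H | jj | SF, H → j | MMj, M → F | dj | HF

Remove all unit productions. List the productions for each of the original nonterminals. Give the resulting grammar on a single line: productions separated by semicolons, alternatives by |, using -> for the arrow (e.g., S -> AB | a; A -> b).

S -> MF | jd; F -> j | SF | jj | MMj; H -> j | MMj; M -> j | HF | SF | dj | jj | MMj

Unit productions: F->H, M->F.
Unit pairs (A ⇒* B via units): (F,H), (M,F), (M,H).
S: inherits non-unit rules of {S} → MF | jd.
F: inherits non-unit rules of {F, H} → MMj | SF | j | jj.
H: inherits non-unit rules of {H} → MMj | j.
M: inherits non-unit rules of {F, H, M} → HF | MMj | SF | dj | j | jj.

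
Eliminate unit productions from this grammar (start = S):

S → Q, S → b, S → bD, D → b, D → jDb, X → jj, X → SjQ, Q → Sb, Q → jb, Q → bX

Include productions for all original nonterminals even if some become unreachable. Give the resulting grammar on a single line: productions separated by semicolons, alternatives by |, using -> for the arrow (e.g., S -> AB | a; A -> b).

S -> b | Sb | bD | bX | jb; D -> b | jDb; Q -> Sb | bX | jb; X -> jj | SjQ

Unit productions: S->Q.
Unit pairs (A ⇒* B via units): (S,Q).
S: inherits non-unit rules of {Q, S} → Sb | b | bD | bX | jb.
D: inherits non-unit rules of {D} → b | jDb.
Q: inherits non-unit rules of {Q} → Sb | bX | jb.
X: inherits non-unit rules of {X} → SjQ | jj.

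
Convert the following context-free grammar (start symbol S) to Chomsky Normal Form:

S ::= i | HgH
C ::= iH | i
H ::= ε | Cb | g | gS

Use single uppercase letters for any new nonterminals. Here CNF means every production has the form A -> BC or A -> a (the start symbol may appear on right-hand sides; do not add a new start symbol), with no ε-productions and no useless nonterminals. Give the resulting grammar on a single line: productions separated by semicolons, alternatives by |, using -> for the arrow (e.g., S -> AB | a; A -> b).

S -> g | i | DH | HD | HE; A -> i; B -> b; C -> i | AH; D -> g; E -> DH; H -> g | CB | DS

Nullable: {H}; after ε-elimination: S -> g | i | Hg | gH | HgH; C -> i | iH; H -> g | Cb | gS.
No unit productions to eliminate.
TERM: introduce B -> b, D -> g, A -> i and substitute in every rule of length ≥2.
BIN: S -> HDH becomes S -> HE, E -> DH.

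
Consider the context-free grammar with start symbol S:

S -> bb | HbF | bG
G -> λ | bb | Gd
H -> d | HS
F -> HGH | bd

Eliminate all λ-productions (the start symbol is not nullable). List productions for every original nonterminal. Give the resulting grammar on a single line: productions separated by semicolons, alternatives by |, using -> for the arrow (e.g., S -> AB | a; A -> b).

Nullable set: {G}.
S -> bG: G nullable, giving b | bG.
F -> HGH: G nullable, giving HGH | HH.
Drop G -> λ.
G -> Gd: G nullable, giving Gd | d.
Unchanged (no nullable symbols): S -> HbF; S -> bb; F -> bd; G -> bb; H -> HS; H -> d.

S -> b | bG | bb | HbF; F -> HH | bd | HGH; G -> d | Gd | bb; H -> d | HS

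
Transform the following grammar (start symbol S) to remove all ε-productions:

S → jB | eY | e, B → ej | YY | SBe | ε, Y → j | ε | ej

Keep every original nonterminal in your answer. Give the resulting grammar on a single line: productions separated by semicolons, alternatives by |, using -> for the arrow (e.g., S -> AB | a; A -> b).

S -> e | j | eY | jB; B -> Y | Se | YY | ej | SBe; Y -> j | ej

Nullable set: {B, Y}.
S -> eY: Y nullable, giving e | eY.
S -> jB: B nullable, giving j | jB.
Drop B -> ε.
B -> SBe: B nullable, giving SBe | Se.
B -> YY: Y, Y nullable, giving Y | YY.
Drop Y -> ε.
Unchanged (no nullable symbols): S -> e; B -> ej; Y -> ej; Y -> j.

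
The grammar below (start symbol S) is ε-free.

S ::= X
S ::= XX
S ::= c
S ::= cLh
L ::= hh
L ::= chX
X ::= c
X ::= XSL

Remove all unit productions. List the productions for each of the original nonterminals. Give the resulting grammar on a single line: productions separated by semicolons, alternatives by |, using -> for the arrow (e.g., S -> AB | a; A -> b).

Unit productions: S->X.
Unit pairs (A ⇒* B via units): (S,X).
S: inherits non-unit rules of {S, X} → XSL | XX | c | cLh.
L: inherits non-unit rules of {L} → chX | hh.
X: inherits non-unit rules of {X} → XSL | c.

S -> c | XX | XSL | cLh; L -> hh | chX; X -> c | XSL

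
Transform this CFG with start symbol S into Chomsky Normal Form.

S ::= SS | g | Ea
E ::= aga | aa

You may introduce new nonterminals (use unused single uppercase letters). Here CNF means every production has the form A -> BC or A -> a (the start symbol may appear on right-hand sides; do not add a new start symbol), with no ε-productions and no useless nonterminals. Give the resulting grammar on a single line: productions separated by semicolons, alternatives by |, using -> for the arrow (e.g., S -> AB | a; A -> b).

S -> g | EA | SS; A -> a; B -> g; C -> BA; E -> AA | AC

No ε-productions.
No unit productions to eliminate.
TERM: introduce A -> a, B -> g and substitute in every rule of length ≥2.
BIN: E -> ABA becomes E -> AC, C -> BA.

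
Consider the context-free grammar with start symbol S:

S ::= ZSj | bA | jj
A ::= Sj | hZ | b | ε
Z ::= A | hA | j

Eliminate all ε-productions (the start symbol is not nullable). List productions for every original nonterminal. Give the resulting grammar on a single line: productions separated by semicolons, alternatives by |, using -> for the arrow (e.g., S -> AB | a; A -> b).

S -> b | Sj | bA | jj | ZSj; A -> b | h | Sj | hZ; Z -> A | h | j | hA

Nullable set: {A, Z}.
S -> ZSj: Z nullable, giving Sj | ZSj.
S -> bA: A nullable, giving b | bA.
Drop A -> ε.
A -> hZ: Z nullable, giving h | hZ.
Z -> A: A nullable, giving A.
Z -> hA: A nullable, giving h | hA.
Unchanged (no nullable symbols): S -> jj; A -> Sj; A -> b; Z -> j.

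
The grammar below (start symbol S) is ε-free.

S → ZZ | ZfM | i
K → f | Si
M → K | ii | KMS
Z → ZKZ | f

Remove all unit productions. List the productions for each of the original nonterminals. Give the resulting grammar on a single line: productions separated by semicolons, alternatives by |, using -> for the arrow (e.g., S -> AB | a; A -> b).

S -> i | ZZ | ZfM; K -> f | Si; M -> f | Si | ii | KMS; Z -> f | ZKZ

Unit productions: M->K.
Unit pairs (A ⇒* B via units): (M,K).
S: inherits non-unit rules of {S} → ZZ | ZfM | i.
K: inherits non-unit rules of {K} → Si | f.
M: inherits non-unit rules of {K, M} → KMS | Si | f | ii.
Z: inherits non-unit rules of {Z} → ZKZ | f.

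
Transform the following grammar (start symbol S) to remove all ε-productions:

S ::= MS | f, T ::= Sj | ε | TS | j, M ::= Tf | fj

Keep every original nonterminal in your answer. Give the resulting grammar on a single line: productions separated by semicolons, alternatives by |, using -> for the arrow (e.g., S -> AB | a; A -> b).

Nullable set: {T}.
M -> Tf: T nullable, giving Tf | f.
Drop T -> ε.
T -> TS: T nullable, giving S | TS.
Unchanged (no nullable symbols): S -> MS; S -> f; M -> fj; T -> Sj; T -> j.

S -> f | MS; M -> f | Tf | fj; T -> S | j | Sj | TS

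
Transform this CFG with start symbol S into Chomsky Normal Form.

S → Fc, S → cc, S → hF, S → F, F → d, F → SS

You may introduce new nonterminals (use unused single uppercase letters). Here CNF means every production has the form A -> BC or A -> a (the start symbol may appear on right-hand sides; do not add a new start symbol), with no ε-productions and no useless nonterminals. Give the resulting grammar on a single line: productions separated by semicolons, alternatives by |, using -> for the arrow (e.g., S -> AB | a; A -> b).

No ε-productions.
After unit-elimination: S -> d | Fc | SS | cc | hF; F -> d | SS.
TERM: introduce A -> c, B -> h and substitute in every rule of length ≥2.

S -> d | AA | BF | FA | SS; A -> c; B -> h; F -> d | SS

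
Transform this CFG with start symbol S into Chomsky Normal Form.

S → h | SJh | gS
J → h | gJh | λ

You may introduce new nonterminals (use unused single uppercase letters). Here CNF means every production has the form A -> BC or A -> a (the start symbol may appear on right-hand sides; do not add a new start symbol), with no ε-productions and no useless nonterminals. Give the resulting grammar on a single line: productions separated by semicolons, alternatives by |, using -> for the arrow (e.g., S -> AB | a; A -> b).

S -> h | AS | SB | SD; A -> g; B -> h; C -> JB; D -> JB; J -> h | AB | AC

Nullable: {J}; after ε-elimination: S -> h | Sh | gS | SJh; J -> h | gh | gJh.
No unit productions to eliminate.
TERM: introduce A -> g, B -> h and substitute in every rule of length ≥2.
BIN: J -> AJB becomes J -> AC, C -> JB; S -> SJB becomes S -> SD, D -> JB.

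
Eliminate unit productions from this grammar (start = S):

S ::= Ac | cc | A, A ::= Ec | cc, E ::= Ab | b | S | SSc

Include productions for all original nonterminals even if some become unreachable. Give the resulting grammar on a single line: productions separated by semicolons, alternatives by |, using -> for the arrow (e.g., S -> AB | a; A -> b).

Unit productions: E->S, S->A.
Unit pairs (A ⇒* B via units): (E,A), (E,S), (S,A).
S: inherits non-unit rules of {A, S} → Ac | Ec | cc.
A: inherits non-unit rules of {A} → Ec | cc.
E: inherits non-unit rules of {A, E, S} → Ab | Ac | Ec | SSc | b | cc.

S -> Ac | Ec | cc; A -> Ec | cc; E -> b | Ab | Ac | Ec | cc | SSc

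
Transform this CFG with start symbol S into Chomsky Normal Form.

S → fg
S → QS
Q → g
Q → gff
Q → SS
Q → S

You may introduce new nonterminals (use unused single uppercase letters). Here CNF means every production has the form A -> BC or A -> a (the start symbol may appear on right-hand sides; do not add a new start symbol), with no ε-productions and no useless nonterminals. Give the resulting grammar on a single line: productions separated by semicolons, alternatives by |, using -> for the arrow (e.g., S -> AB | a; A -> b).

S -> AB | QS; A -> f; B -> g; C -> AA; Q -> g | AB | BC | QS | SS

No ε-productions.
After unit-elimination: S -> QS | fg; Q -> g | QS | SS | fg | gff.
TERM: introduce A -> f, B -> g and substitute in every rule of length ≥2.
BIN: Q -> BAA becomes Q -> BC, C -> AA.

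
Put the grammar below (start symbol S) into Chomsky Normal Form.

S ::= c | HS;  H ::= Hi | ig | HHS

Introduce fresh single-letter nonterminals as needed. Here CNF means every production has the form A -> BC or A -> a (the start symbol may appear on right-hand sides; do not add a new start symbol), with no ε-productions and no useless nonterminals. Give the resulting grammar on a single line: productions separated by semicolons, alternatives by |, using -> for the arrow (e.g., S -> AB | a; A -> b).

No ε-productions.
No unit productions to eliminate.
TERM: introduce B -> g, A -> i and substitute in every rule of length ≥2.
BIN: H -> HHS becomes H -> HC, C -> HS.

S -> c | HS; A -> i; B -> g; C -> HS; H -> AB | HA | HC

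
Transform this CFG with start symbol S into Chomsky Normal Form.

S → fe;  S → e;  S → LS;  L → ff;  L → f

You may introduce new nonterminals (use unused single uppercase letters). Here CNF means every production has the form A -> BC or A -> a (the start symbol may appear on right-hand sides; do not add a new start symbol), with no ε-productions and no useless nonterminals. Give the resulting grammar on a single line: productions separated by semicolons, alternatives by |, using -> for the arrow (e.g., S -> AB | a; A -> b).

No ε-productions.
No unit productions to eliminate.
TERM: introduce B -> e, A -> f and substitute in every rule of length ≥2.

S -> e | AB | LS; A -> f; B -> e; L -> f | AA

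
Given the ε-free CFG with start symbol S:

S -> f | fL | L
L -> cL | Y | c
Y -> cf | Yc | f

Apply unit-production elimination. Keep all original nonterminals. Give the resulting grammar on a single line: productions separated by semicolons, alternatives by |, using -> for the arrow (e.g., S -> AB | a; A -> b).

S -> c | f | Yc | cL | cf | fL; L -> c | f | Yc | cL | cf; Y -> f | Yc | cf

Unit productions: L->Y, S->L.
Unit pairs (A ⇒* B via units): (L,Y), (S,L), (S,Y).
S: inherits non-unit rules of {L, S, Y} → Yc | c | cL | cf | f | fL.
L: inherits non-unit rules of {L, Y} → Yc | c | cL | cf | f.
Y: inherits non-unit rules of {Y} → Yc | cf | f.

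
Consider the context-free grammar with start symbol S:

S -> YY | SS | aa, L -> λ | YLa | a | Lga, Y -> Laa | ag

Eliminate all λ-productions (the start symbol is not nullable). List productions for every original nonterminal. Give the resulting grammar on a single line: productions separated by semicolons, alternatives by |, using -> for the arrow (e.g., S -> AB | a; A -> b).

S -> SS | YY | aa; L -> a | Ya | ga | Lga | YLa; Y -> aa | ag | Laa

Nullable set: {L}.
Drop L -> λ.
L -> Lga: L nullable, giving Lga | ga.
L -> YLa: L nullable, giving YLa | Ya.
Y -> Laa: L nullable, giving Laa | aa.
Unchanged (no nullable symbols): S -> SS; S -> YY; S -> aa; L -> a; Y -> ag.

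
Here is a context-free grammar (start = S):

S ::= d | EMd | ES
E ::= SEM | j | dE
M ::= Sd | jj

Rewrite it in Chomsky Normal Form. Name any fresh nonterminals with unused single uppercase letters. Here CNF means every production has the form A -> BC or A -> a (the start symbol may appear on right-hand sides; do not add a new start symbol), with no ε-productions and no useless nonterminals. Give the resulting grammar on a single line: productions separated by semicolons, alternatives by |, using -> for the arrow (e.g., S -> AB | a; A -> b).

No ε-productions.
No unit productions to eliminate.
TERM: introduce A -> d, B -> j and substitute in every rule of length ≥2.
BIN: E -> SEM becomes E -> SC, C -> EM; S -> EMA becomes S -> ED, D -> MA.

S -> d | ED | ES; A -> d; B -> j; C -> EM; D -> MA; E -> j | AE | SC; M -> BB | SA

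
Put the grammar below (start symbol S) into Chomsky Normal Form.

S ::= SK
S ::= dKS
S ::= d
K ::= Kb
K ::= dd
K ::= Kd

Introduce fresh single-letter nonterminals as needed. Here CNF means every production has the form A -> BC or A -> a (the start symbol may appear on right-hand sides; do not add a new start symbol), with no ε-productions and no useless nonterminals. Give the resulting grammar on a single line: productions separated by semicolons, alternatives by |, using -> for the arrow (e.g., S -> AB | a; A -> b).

No ε-productions.
No unit productions to eliminate.
TERM: introduce A -> b, B -> d and substitute in every rule of length ≥2.
BIN: S -> BKS becomes S -> BC, C -> KS.

S -> d | BC | SK; A -> b; B -> d; C -> KS; K -> BB | KA | KB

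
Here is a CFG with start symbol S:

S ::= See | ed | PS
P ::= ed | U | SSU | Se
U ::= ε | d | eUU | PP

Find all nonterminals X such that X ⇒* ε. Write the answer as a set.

{P, U}

Directly nullable (have an ε-rule): {U}.
P is nullable via P -> U (every symbol on the right is already known nullable).
Not nullable: S — each has a terminal in every rule's right-hand side or depends on a non-nullable symbol.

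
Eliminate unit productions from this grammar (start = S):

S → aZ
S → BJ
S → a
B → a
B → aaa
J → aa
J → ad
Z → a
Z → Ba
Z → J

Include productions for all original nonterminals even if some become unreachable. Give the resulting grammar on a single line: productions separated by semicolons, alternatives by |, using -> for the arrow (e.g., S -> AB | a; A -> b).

Unit productions: Z->J.
Unit pairs (A ⇒* B via units): (Z,J).
S: inherits non-unit rules of {S} → BJ | a | aZ.
B: inherits non-unit rules of {B} → a | aaa.
J: inherits non-unit rules of {J} → aa | ad.
Z: inherits non-unit rules of {J, Z} → Ba | a | aa | ad.

S -> a | BJ | aZ; B -> a | aaa; J -> aa | ad; Z -> a | Ba | aa | ad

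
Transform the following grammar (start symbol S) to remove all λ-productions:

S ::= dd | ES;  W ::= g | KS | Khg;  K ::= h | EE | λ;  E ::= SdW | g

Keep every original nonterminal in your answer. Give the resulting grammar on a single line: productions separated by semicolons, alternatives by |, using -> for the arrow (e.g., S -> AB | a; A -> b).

Nullable set: {K}.
Drop K -> λ.
W -> KS: K nullable, giving KS | S.
W -> Khg: K nullable, giving Khg | hg.
Unchanged (no nullable symbols): S -> ES; S -> dd; E -> SdW; E -> g; K -> EE; K -> h; W -> g.

S -> ES | dd; E -> g | SdW; K -> h | EE; W -> S | g | KS | hg | Khg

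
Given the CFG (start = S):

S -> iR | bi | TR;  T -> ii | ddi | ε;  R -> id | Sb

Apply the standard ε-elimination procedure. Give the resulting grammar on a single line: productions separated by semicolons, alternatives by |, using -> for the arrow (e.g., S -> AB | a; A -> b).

S -> R | TR | bi | iR; R -> Sb | id; T -> ii | ddi

Nullable set: {T}.
S -> TR: T nullable, giving R | TR.
Drop T -> ε.
Unchanged (no nullable symbols): S -> bi; S -> iR; R -> Sb; R -> id; T -> ddi; T -> ii.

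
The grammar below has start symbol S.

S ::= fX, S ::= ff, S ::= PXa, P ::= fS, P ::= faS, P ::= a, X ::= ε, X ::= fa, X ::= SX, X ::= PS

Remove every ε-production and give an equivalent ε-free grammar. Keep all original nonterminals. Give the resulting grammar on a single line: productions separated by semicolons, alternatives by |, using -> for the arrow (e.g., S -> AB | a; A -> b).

Nullable set: {X}.
S -> PXa: X nullable, giving PXa | Pa.
S -> fX: X nullable, giving f | fX.
Drop X -> ε.
X -> SX: X nullable, giving S | SX.
Unchanged (no nullable symbols): S -> ff; P -> a; P -> fS; P -> faS; X -> PS; X -> fa.

S -> f | Pa | fX | ff | PXa; P -> a | fS | faS; X -> S | PS | SX | fa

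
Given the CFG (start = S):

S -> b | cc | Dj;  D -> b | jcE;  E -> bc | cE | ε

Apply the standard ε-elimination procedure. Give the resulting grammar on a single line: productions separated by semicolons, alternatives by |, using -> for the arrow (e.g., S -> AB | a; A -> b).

Nullable set: {E}.
D -> jcE: E nullable, giving jc | jcE.
Drop E -> ε.
E -> cE: E nullable, giving c | cE.
Unchanged (no nullable symbols): S -> Dj; S -> b; S -> cc; D -> b; E -> bc.

S -> b | Dj | cc; D -> b | jc | jcE; E -> c | bc | cE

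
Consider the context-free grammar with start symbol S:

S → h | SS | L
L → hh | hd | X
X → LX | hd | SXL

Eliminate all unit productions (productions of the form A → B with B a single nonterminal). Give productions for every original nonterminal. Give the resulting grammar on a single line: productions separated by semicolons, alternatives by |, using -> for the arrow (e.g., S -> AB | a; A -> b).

Unit productions: L->X, S->L.
Unit pairs (A ⇒* B via units): (L,X), (S,L), (S,X).
S: inherits non-unit rules of {L, S, X} → LX | SS | SXL | h | hd | hh.
L: inherits non-unit rules of {L, X} → LX | SXL | hd | hh.
X: inherits non-unit rules of {X} → LX | SXL | hd.

S -> h | LX | SS | hd | hh | SXL; L -> LX | hd | hh | SXL; X -> LX | hd | SXL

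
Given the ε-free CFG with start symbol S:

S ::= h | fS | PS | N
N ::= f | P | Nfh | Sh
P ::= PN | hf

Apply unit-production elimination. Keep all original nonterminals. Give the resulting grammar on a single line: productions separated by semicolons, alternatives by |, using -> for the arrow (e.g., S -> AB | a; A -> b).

S -> f | h | PN | PS | Sh | fS | hf | Nfh; N -> f | PN | Sh | hf | Nfh; P -> PN | hf

Unit productions: N->P, S->N.
Unit pairs (A ⇒* B via units): (N,P), (S,N), (S,P).
S: inherits non-unit rules of {N, P, S} → Nfh | PN | PS | Sh | f | fS | h | hf.
N: inherits non-unit rules of {N, P} → Nfh | PN | Sh | f | hf.
P: inherits non-unit rules of {P} → PN | hf.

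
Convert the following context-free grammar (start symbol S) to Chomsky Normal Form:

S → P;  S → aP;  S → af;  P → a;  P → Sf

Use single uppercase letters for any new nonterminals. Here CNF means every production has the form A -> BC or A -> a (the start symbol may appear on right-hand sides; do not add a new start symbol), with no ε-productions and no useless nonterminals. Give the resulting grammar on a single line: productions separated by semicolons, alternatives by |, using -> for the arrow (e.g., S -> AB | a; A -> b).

No ε-productions.
After unit-elimination: S -> a | Sf | aP | af; P -> a | Sf.
TERM: introduce B -> a, A -> f and substitute in every rule of length ≥2.

S -> a | BA | BP | SA; A -> f; B -> a; P -> a | SA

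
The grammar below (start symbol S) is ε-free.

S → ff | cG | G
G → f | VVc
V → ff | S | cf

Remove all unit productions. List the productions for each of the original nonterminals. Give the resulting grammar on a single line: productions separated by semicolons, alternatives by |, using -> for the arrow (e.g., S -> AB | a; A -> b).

S -> f | cG | ff | VVc; G -> f | VVc; V -> f | cG | cf | ff | VVc

Unit productions: S->G, V->S.
Unit pairs (A ⇒* B via units): (S,G), (V,G), (V,S).
S: inherits non-unit rules of {G, S} → VVc | cG | f | ff.
G: inherits non-unit rules of {G} → VVc | f.
V: inherits non-unit rules of {G, S, V} → VVc | cG | cf | f | ff.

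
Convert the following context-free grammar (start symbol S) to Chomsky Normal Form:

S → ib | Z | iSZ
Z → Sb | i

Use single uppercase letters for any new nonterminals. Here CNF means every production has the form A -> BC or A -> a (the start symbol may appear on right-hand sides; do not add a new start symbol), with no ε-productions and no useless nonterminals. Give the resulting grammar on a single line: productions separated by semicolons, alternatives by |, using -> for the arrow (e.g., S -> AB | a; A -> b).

S -> i | BA | BC | SA; A -> b; B -> i; C -> SZ; Z -> i | SA

No ε-productions.
After unit-elimination: S -> i | Sb | ib | iSZ; Z -> i | Sb.
TERM: introduce A -> b, B -> i and substitute in every rule of length ≥2.
BIN: S -> BSZ becomes S -> BC, C -> SZ.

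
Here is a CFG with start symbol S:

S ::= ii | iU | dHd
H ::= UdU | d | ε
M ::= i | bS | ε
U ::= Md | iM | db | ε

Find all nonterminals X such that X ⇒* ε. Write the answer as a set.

Directly nullable (have an ε-rule): {H, M, U}.
Not nullable: S — each has a terminal in every rule's right-hand side or depends on a non-nullable symbol.

{H, M, U}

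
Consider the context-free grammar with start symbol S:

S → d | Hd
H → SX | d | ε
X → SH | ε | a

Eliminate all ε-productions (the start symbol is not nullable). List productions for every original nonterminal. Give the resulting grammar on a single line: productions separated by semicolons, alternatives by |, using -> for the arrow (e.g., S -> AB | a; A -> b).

Nullable set: {H, X}.
S -> Hd: H nullable, giving Hd | d.
Drop H -> ε.
H -> SX: X nullable, giving S | SX.
Drop X -> ε.
X -> SH: H nullable, giving S | SH.
Unchanged (no nullable symbols): S -> d; H -> d; X -> a.

S -> d | Hd; H -> S | d | SX; X -> S | a | SH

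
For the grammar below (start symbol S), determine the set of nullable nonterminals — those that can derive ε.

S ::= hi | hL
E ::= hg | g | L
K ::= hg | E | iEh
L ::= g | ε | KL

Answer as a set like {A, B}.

{E, K, L}

Directly nullable (have an ε-rule): {L}.
E is nullable via E -> L (every symbol on the right is already known nullable).
K is nullable via K -> E (every symbol on the right is already known nullable).
Not nullable: S — each has a terminal in every rule's right-hand side or depends on a non-nullable symbol.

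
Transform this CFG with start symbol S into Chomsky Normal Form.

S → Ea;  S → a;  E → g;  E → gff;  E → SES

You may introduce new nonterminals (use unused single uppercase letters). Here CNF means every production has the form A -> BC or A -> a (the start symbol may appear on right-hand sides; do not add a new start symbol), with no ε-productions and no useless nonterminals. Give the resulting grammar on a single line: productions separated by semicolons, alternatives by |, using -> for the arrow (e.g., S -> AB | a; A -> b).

No ε-productions.
No unit productions to eliminate.
TERM: introduce C -> a, B -> f, A -> g and substitute in every rule of length ≥2.
BIN: E -> ABB becomes E -> AD, D -> BB; E -> SES becomes E -> SF, F -> ES.

S -> a | EC; A -> g; B -> f; C -> a; D -> BB; E -> g | AD | SF; F -> ES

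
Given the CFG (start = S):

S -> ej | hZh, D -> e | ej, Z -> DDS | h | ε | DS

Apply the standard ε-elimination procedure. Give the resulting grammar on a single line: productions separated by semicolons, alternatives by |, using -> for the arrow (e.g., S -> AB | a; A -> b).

S -> ej | hh | hZh; D -> e | ej; Z -> h | DS | DDS

Nullable set: {Z}.
S -> hZh: Z nullable, giving hZh | hh.
Drop Z -> ε.
Unchanged (no nullable symbols): S -> ej; D -> e; D -> ej; Z -> DDS; Z -> DS; Z -> h.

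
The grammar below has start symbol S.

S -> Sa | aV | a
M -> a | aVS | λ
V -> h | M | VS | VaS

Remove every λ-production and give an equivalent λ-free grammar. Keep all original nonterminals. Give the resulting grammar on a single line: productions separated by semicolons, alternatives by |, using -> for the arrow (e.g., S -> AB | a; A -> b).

S -> a | Sa | aV; M -> a | aS | aVS; V -> M | S | h | VS | aS | VaS

Nullable set: {M, V}.
S -> aV: V nullable, giving a | aV.
Drop M -> λ.
M -> aVS: V nullable, giving aS | aVS.
V -> M: M nullable, giving M.
V -> VS: V nullable, giving S | VS.
V -> VaS: V nullable, giving VaS | aS.
Unchanged (no nullable symbols): S -> Sa; S -> a; M -> a; V -> h.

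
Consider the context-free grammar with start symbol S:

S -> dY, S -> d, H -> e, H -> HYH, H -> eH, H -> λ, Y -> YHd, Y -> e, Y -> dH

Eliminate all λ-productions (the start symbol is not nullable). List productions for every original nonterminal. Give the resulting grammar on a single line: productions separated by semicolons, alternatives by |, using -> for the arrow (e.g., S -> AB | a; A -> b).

Nullable set: {H}.
Drop H -> λ.
H -> HYH: H, H nullable, giving HY | HYH | Y | YH.
H -> eH: H nullable, giving e | eH.
Y -> YHd: H nullable, giving YHd | Yd.
Y -> dH: H nullable, giving d | dH.
Unchanged (no nullable symbols): S -> d; S -> dY; H -> e; Y -> e.

S -> d | dY; H -> Y | e | HY | YH | eH | HYH; Y -> d | e | Yd | dH | YHd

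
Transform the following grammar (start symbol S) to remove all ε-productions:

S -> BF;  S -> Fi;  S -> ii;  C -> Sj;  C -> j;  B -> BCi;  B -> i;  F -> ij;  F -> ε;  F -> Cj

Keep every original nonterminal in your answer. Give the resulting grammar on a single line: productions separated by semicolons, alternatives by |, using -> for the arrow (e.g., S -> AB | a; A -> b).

Nullable set: {F}.
S -> BF: F nullable, giving B | BF.
S -> Fi: F nullable, giving Fi | i.
Drop F -> ε.
Unchanged (no nullable symbols): S -> ii; B -> BCi; B -> i; C -> Sj; C -> j; F -> Cj; F -> ij.

S -> B | i | BF | Fi | ii; B -> i | BCi; C -> j | Sj; F -> Cj | ij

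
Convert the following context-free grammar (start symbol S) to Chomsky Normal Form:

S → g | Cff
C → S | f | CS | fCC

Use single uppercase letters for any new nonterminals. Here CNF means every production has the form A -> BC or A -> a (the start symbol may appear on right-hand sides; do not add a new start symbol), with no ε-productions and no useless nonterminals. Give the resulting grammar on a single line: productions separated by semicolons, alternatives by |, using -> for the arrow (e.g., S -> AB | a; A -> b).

S -> g | CE; A -> f; B -> CC; C -> f | g | AB | CD | CS; D -> AA; E -> AA

No ε-productions.
After unit-elimination: S -> g | Cff; C -> f | g | CS | Cff | fCC.
TERM: introduce A -> f and substitute in every rule of length ≥2.
BIN: C -> ACC becomes C -> AB, B -> CC; C -> CAA becomes C -> CD, D -> AA; S -> CAA becomes S -> CE, E -> AA.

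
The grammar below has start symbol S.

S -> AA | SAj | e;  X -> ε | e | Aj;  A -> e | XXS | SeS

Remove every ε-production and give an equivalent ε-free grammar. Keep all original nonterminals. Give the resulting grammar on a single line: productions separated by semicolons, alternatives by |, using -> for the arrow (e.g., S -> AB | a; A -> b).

S -> e | AA | SAj; A -> S | e | XS | SeS | XXS; X -> e | Aj

Nullable set: {X}.
A -> XXS: X, X nullable, giving S | XS | XXS.
Drop X -> ε.
Unchanged (no nullable symbols): S -> AA; S -> SAj; S -> e; A -> SeS; A -> e; X -> Aj; X -> e.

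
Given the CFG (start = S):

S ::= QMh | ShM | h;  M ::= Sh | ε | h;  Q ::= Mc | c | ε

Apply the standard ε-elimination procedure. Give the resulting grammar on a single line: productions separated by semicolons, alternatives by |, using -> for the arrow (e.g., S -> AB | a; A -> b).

S -> h | Mh | Qh | Sh | QMh | ShM; M -> h | Sh; Q -> c | Mc

Nullable set: {M, Q}.
S -> QMh: Q, M nullable, giving Mh | QMh | Qh | h.
S -> ShM: M nullable, giving Sh | ShM.
Drop M -> ε.
Drop Q -> ε.
Q -> Mc: M nullable, giving Mc | c.
Unchanged (no nullable symbols): S -> h; M -> Sh; M -> h; Q -> c.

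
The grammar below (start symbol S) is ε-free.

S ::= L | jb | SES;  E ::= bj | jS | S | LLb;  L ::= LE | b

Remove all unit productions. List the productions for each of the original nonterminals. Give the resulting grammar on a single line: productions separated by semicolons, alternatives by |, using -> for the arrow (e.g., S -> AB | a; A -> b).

S -> b | LE | jb | SES; E -> b | LE | bj | jS | jb | LLb | SES; L -> b | LE

Unit productions: E->S, S->L.
Unit pairs (A ⇒* B via units): (E,L), (E,S), (S,L).
S: inherits non-unit rules of {L, S} → LE | SES | b | jb.
E: inherits non-unit rules of {E, L, S} → LE | LLb | SES | b | bj | jS | jb.
L: inherits non-unit rules of {L} → LE | b.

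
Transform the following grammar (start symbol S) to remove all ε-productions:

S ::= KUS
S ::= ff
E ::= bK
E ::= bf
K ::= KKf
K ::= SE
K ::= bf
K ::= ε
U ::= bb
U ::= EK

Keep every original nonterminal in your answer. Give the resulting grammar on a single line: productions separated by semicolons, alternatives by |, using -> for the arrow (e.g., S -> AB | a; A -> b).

Nullable set: {K}.
S -> KUS: K nullable, giving KUS | US.
E -> bK: K nullable, giving b | bK.
Drop K -> ε.
K -> KKf: K, K nullable, giving KKf | Kf | f.
U -> EK: K nullable, giving E | EK.
Unchanged (no nullable symbols): S -> ff; E -> bf; K -> SE; K -> bf; U -> bb.

S -> US | ff | KUS; E -> b | bK | bf; K -> f | Kf | SE | bf | KKf; U -> E | EK | bb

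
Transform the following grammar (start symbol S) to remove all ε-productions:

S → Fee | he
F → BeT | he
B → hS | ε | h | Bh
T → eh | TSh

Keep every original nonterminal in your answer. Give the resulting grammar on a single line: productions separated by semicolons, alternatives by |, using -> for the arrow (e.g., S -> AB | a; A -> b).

Nullable set: {B}.
Drop B -> ε.
B -> Bh: B nullable, giving Bh | h.
F -> BeT: B nullable, giving BeT | eT.
Unchanged (no nullable symbols): S -> Fee; S -> he; B -> h; B -> hS; F -> he; T -> TSh; T -> eh.

S -> he | Fee; B -> h | Bh | hS; F -> eT | he | BeT; T -> eh | TSh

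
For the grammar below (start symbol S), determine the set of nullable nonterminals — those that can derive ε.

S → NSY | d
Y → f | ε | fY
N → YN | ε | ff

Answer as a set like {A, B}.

Directly nullable (have an ε-rule): {N, Y}.
Not nullable: S — each has a terminal in every rule's right-hand side or depends on a non-nullable symbol.

{N, Y}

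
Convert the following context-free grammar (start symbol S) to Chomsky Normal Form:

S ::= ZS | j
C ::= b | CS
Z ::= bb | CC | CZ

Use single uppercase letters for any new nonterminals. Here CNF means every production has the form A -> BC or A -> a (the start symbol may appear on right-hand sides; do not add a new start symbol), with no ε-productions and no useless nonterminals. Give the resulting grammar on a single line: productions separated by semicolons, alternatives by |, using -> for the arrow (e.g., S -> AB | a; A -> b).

S -> j | ZS; A -> b; C -> b | CS; Z -> AA | CC | CZ

No ε-productions.
No unit productions to eliminate.
TERM: introduce A -> b and substitute in every rule of length ≥2.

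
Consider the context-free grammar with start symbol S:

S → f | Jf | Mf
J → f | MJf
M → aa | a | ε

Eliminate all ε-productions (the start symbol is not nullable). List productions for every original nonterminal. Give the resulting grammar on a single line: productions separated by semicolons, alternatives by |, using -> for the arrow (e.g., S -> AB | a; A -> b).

S -> f | Jf | Mf; J -> f | Jf | MJf; M -> a | aa

Nullable set: {M}.
S -> Mf: M nullable, giving Mf | f.
J -> MJf: M nullable, giving Jf | MJf.
Drop M -> ε.
Unchanged (no nullable symbols): S -> Jf; S -> f; J -> f; M -> a; M -> aa.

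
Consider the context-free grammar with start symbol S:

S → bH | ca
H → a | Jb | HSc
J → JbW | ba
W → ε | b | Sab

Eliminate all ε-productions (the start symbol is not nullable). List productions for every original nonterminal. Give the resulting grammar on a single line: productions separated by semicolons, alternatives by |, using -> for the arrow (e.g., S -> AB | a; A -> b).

Nullable set: {W}.
J -> JbW: W nullable, giving Jb | JbW.
Drop W -> ε.
Unchanged (no nullable symbols): S -> bH; S -> ca; H -> HSc; H -> Jb; H -> a; J -> ba; W -> Sab; W -> b.

S -> bH | ca; H -> a | Jb | HSc; J -> Jb | ba | JbW; W -> b | Sab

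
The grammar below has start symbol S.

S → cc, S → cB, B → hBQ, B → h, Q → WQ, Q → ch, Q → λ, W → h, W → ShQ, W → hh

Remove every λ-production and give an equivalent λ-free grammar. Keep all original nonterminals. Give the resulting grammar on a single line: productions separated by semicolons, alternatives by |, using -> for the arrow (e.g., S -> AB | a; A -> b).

Nullable set: {Q}.
B -> hBQ: Q nullable, giving hB | hBQ.
Drop Q -> λ.
Q -> WQ: Q nullable, giving W | WQ.
W -> ShQ: Q nullable, giving Sh | ShQ.
Unchanged (no nullable symbols): S -> cB; S -> cc; B -> h; Q -> ch; W -> h; W -> hh.

S -> cB | cc; B -> h | hB | hBQ; Q -> W | WQ | ch; W -> h | Sh | hh | ShQ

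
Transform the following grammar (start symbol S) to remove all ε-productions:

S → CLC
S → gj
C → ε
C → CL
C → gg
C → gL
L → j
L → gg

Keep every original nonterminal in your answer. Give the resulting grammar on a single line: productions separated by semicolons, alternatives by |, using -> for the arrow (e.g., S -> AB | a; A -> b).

Nullable set: {C}.
S -> CLC: C, C nullable, giving CL | CLC | L | LC.
Drop C -> ε.
C -> CL: C nullable, giving CL | L.
Unchanged (no nullable symbols): S -> gj; C -> gL; C -> gg; L -> gg; L -> j.

S -> L | CL | LC | gj | CLC; C -> L | CL | gL | gg; L -> j | gg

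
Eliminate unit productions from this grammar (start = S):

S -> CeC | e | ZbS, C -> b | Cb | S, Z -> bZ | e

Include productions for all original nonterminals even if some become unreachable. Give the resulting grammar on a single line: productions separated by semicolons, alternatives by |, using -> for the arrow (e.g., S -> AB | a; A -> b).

S -> e | CeC | ZbS; C -> b | e | Cb | CeC | ZbS; Z -> e | bZ

Unit productions: C->S.
Unit pairs (A ⇒* B via units): (C,S).
S: inherits non-unit rules of {S} → CeC | ZbS | e.
C: inherits non-unit rules of {C, S} → Cb | CeC | ZbS | b | e.
Z: inherits non-unit rules of {Z} → bZ | e.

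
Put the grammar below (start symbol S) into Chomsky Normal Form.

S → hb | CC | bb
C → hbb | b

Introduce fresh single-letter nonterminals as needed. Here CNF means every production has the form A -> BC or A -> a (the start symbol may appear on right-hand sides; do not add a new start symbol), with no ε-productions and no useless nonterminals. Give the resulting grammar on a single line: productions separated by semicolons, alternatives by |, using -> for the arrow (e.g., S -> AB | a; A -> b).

S -> AB | BB | CC; A -> h; B -> b; C -> b | AD; D -> BB

No ε-productions.
No unit productions to eliminate.
TERM: introduce B -> b, A -> h and substitute in every rule of length ≥2.
BIN: C -> ABB becomes C -> AD, D -> BB.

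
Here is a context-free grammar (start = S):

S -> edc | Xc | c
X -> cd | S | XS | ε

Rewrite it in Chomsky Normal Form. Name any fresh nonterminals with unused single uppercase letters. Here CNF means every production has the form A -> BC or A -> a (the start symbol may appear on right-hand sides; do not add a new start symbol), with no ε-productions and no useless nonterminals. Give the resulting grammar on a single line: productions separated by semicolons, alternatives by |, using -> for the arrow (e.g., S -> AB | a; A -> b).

S -> c | BD | XA; A -> c; B -> e; C -> d; D -> CA; E -> CA; X -> c | AC | BE | XA | XS

Nullable: {X}; after ε-elimination: S -> c | Xc | edc; X -> S | XS | cd.
After unit-elimination: S -> c | Xc | edc; X -> c | XS | Xc | cd | edc.
TERM: introduce A -> c, C -> d, B -> e and substitute in every rule of length ≥2.
BIN: S -> BCA becomes S -> BD, D -> CA; X -> BCA becomes X -> BE, E -> CA.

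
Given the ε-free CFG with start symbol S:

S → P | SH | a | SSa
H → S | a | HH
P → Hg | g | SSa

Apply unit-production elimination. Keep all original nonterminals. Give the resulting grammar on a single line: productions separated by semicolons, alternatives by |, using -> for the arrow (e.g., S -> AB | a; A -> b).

S -> a | g | Hg | SH | SSa; H -> a | g | HH | Hg | SH | SSa; P -> g | Hg | SSa

Unit productions: H->S, S->P.
Unit pairs (A ⇒* B via units): (H,P), (H,S), (S,P).
S: inherits non-unit rules of {P, S} → Hg | SH | SSa | a | g.
H: inherits non-unit rules of {H, P, S} → HH | Hg | SH | SSa | a | g.
P: inherits non-unit rules of {P} → Hg | SSa | g.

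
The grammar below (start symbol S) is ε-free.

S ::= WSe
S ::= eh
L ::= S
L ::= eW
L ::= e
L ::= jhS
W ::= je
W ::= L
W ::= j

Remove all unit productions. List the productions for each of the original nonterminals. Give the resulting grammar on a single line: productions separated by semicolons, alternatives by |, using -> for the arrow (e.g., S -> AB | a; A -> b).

Unit productions: L->S, W->L.
Unit pairs (A ⇒* B via units): (L,S), (W,L), (W,S).
S: inherits non-unit rules of {S} → WSe | eh.
L: inherits non-unit rules of {L, S} → WSe | e | eW | eh | jhS.
W: inherits non-unit rules of {L, S, W} → WSe | e | eW | eh | j | je | jhS.

S -> eh | WSe; L -> e | eW | eh | WSe | jhS; W -> e | j | eW | eh | je | WSe | jhS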